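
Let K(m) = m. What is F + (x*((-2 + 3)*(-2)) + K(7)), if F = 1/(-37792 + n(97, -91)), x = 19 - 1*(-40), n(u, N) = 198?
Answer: -4172935/37594 ≈ -111.00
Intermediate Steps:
x = 59 (x = 19 + 40 = 59)
F = -1/37594 (F = 1/(-37792 + 198) = 1/(-37594) = -1/37594 ≈ -2.6600e-5)
F + (x*((-2 + 3)*(-2)) + K(7)) = -1/37594 + (59*((-2 + 3)*(-2)) + 7) = -1/37594 + (59*(1*(-2)) + 7) = -1/37594 + (59*(-2) + 7) = -1/37594 + (-118 + 7) = -1/37594 - 111 = -4172935/37594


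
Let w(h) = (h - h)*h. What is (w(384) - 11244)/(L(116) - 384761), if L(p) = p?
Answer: 3748/128215 ≈ 0.029232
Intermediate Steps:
w(h) = 0 (w(h) = 0*h = 0)
(w(384) - 11244)/(L(116) - 384761) = (0 - 11244)/(116 - 384761) = -11244/(-384645) = -11244*(-1/384645) = 3748/128215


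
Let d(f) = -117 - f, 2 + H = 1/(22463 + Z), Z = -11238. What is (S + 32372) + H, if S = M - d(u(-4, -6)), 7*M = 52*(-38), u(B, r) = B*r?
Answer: 2532371232/78575 ≈ 32229.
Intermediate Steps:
M = -1976/7 (M = (52*(-38))/7 = (⅐)*(-1976) = -1976/7 ≈ -282.29)
H = -22449/11225 (H = -2 + 1/(22463 - 11238) = -2 + 1/11225 = -22449/11225 ≈ -1.9999)
S = -989/7 (S = -1976/7 - (-117 - (-4)*(-6)) = -1976/7 - (-117 - 1*24) = -1976/7 - (-117 - 24) = -1976/7 - 1*(-141) = -1976/7 + 141 = -989/7 ≈ -141.29)
(S + 32372) + H = (-989/7 + 32372) - 22449/11225 = 225615/7 - 22449/11225 = 2532371232/78575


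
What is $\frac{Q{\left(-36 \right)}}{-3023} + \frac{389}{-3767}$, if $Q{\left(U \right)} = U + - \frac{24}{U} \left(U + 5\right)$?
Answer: $- \frac{2887451}{34162923} \approx -0.08452$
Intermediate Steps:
$Q{\left(U \right)} = U - \frac{24 \left(5 + U\right)}{U}$ ($Q{\left(U \right)} = U + - \frac{24}{U} \left(5 + U\right) = U - \frac{24 \left(5 + U\right)}{U}$)
$\frac{Q{\left(-36 \right)}}{-3023} + \frac{389}{-3767} = \frac{-24 - 36 - \frac{120}{-36}}{-3023} + \frac{389}{-3767} = \left(-24 - 36 - - \frac{10}{3}\right) \left(- \frac{1}{3023}\right) + 389 \left(- \frac{1}{3767}\right) = \left(-24 - 36 + \frac{10}{3}\right) \left(- \frac{1}{3023}\right) - \frac{389}{3767} = \left(- \frac{170}{3}\right) \left(- \frac{1}{3023}\right) - \frac{389}{3767} = \frac{170}{9069} - \frac{389}{3767} = - \frac{2887451}{34162923}$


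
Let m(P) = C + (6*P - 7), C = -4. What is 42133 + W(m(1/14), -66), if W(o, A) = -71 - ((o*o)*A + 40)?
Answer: 2420494/49 ≈ 49398.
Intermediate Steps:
m(P) = -11 + 6*P (m(P) = -4 + (6*P - 7) = -4 + (-7 + 6*P) = -11 + 6*P)
W(o, A) = -111 - A*o**2 (W(o, A) = -71 - (o**2*A + 40) = -71 - (A*o**2 + 40) = -71 - (40 + A*o**2) = -71 + (-40 - A*o**2) = -111 - A*o**2)
42133 + W(m(1/14), -66) = 42133 + (-111 - 1*(-66)*(-11 + 6/14)**2) = 42133 + (-111 - 1*(-66)*(-11 + 6*(1/14))**2) = 42133 + (-111 - 1*(-66)*(-11 + 3/7)**2) = 42133 + (-111 - 1*(-66)*(-74/7)**2) = 42133 + (-111 - 1*(-66)*5476/49) = 42133 + (-111 + 361416/49) = 42133 + 355977/49 = 2420494/49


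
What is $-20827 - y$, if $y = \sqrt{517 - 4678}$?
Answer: $-20827 - i \sqrt{4161} \approx -20827.0 - 64.506 i$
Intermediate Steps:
$y = i \sqrt{4161}$ ($y = \sqrt{-4161} = i \sqrt{4161} \approx 64.506 i$)
$-20827 - y = -20827 - i \sqrt{4161}$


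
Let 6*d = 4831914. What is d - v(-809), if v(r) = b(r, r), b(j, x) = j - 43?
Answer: 806171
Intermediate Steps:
b(j, x) = -43 + j
d = 805319 (d = (⅙)*4831914 = 805319)
v(r) = -43 + r
d - v(-809) = 805319 - (-43 - 809) = 805319 - 1*(-852) = 805319 + 852 = 806171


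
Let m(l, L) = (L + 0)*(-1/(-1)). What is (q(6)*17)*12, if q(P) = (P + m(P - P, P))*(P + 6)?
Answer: 29376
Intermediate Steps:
m(l, L) = L (m(l, L) = L*(-1*(-1)) = L*1 = L)
q(P) = 2*P*(6 + P) (q(P) = (P + P)*(P + 6) = (2*P)*(6 + P) = 2*P*(6 + P))
(q(6)*17)*12 = ((2*6*(6 + 6))*17)*12 = ((2*6*12)*17)*12 = (144*17)*12 = 2448*12 = 29376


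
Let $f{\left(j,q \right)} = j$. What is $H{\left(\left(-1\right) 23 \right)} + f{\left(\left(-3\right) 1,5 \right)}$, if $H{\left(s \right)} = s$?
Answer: $-26$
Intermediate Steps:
$H{\left(\left(-1\right) 23 \right)} + f{\left(\left(-3\right) 1,5 \right)} = \left(-1\right) 23 - 3 = -23 - 3 = -26$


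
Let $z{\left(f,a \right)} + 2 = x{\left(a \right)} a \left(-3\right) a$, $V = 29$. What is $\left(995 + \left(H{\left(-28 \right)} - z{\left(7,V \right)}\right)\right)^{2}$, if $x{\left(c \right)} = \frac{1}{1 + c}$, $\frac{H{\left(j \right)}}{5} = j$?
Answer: $\frac{88566921}{100} \approx 8.8567 \cdot 10^{5}$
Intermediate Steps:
$H{\left(j \right)} = 5 j$
$z{\left(f,a \right)} = -2 - \frac{3 a^{2}}{1 + a}$ ($z{\left(f,a \right)} = -2 + \frac{a \left(-3\right) a}{1 + a} = -2 + \frac{- 3 a a}{1 + a} = -2 + \frac{\left(-3\right) a^{2}}{1 + a} = -2 - \frac{3 a^{2}}{1 + a}$)
$\left(995 + \left(H{\left(-28 \right)} - z{\left(7,V \right)}\right)\right)^{2} = \left(995 - \left(140 + \frac{-2 - 3 \cdot 29^{2} - 58}{1 + 29}\right)\right)^{2} = \left(995 - \left(140 + \frac{-2 - 2523 - 58}{30}\right)\right)^{2} = \left(995 - \left(140 + \frac{1}{30} \left(-2583\right)\right)\right)^{2} = \left(995 - \frac{539}{10}\right)^{2} = \left(\frac{9411}{10}\right)^{2} = \frac{88566921}{100}$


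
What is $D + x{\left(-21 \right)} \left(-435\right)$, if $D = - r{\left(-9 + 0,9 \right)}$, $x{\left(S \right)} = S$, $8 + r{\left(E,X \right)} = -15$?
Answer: $9158$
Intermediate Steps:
$r{\left(E,X \right)} = -23$ ($r{\left(E,X \right)} = -8 - 15 = -23$)
$D = 23$ ($D = \left(-1\right) \left(-23\right) = 23$)
$D + x{\left(-21 \right)} \left(-435\right) = 23 - -9135 = 23 + 9135 = 9158$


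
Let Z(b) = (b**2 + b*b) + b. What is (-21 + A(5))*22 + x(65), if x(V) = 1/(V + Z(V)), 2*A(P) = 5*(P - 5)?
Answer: -3963959/8580 ≈ -462.00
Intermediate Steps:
Z(b) = b + 2*b**2 (Z(b) = (b**2 + b**2) + b = 2*b**2 + b = b + 2*b**2)
A(P) = -25/2 + 5*P/2 (A(P) = (5*(P - 5))/2 = (5*(-5 + P))/2 = (-25 + 5*P)/2 = -25/2 + 5*P/2)
x(V) = 1/(V + V*(1 + 2*V))
(-21 + A(5))*22 + x(65) = (-21 + (-25/2 + (5/2)*5))*22 + (1/2)/(65*(1 + 65)) = (-21 + (-25/2 + 25/2))*22 + (1/2)*(1/65)/66 = (-21 + 0)*22 + (1/2)*(1/65)*(1/66) = -21*22 + 1/8580 = -462 + 1/8580 = -3963959/8580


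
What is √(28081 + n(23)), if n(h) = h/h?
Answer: √28082 ≈ 167.58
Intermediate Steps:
n(h) = 1
√(28081 + n(23)) = √(28081 + 1) = √28082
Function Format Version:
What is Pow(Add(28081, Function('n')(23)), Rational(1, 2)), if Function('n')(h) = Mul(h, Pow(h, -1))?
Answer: Pow(28082, Rational(1, 2)) ≈ 167.58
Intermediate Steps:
Function('n')(h) = 1
Pow(Add(28081, Function('n')(23)), Rational(1, 2)) = Pow(Add(28081, 1), Rational(1, 2)) = Pow(28082, Rational(1, 2))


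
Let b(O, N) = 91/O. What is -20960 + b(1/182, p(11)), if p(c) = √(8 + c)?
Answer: -4398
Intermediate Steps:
-20960 + b(1/182, p(11)) = -20960 + 91/(1/182) = -20960 + 91*182 = -20960 + 16562 = -4398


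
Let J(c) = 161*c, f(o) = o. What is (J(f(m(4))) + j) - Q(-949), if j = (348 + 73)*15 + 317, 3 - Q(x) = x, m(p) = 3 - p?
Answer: 5519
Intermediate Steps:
Q(x) = 3 - x
j = 6632 (j = 421*15 + 317 = 6315 + 317 = 6632)
(J(f(m(4))) + j) - Q(-949) = (161*(3 - 1*4) + 6632) - (3 - 1*(-949)) = (161*(3 - 4) + 6632) - (3 + 949) = (161*(-1) + 6632) - 1*952 = (-161 + 6632) - 952 = 6471 - 952 = 5519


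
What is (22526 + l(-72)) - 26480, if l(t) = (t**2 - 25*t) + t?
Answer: 2958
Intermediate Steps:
l(t) = t**2 - 24*t
(22526 + l(-72)) - 26480 = (22526 - 72*(-24 - 72)) - 26480 = (22526 - 72*(-96)) - 26480 = (22526 + 6912) - 26480 = 29438 - 26480 = 2958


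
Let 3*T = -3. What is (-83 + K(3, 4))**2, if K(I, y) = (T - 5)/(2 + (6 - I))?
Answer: 177241/25 ≈ 7089.6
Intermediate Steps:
T = -1 (T = (1/3)*(-3) = -1)
K(I, y) = -6/(8 - I) (K(I, y) = (-1 - 5)/(2 + (6 - I)) = -6/(8 - I))
(-83 + K(3, 4))**2 = (-83 + 6/(-8 + 3))**2 = (-83 + 6/(-5))**2 = (-83 + 6*(-1/5))**2 = (-83 - 6/5)**2 = (-421/5)**2 = 177241/25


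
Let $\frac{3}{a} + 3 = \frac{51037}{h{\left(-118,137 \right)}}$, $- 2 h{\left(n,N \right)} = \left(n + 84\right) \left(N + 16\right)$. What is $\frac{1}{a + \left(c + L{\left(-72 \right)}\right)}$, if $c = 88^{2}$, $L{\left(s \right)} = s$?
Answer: $\frac{43234}{331699051} \approx 0.00013034$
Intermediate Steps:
$h{\left(n,N \right)} = - \frac{\left(16 + N\right) \left(84 + n\right)}{2}$ ($h{\left(n,N \right)} = - \frac{\left(n + 84\right) \left(N + 16\right)}{2} = - \frac{\left(84 + n\right) \left(16 + N\right)}{2} = - \frac{\left(16 + N\right) \left(84 + n\right)}{2}$)
$a = \frac{7803}{43234}$ ($a = \frac{3}{-3 + \frac{51037}{-672 - 5754 - -944 - \frac{137}{2} \left(-118\right)}} = \frac{3}{-3 + \frac{51037}{-672 - 5754 + 944 + 8083}} = \frac{3}{-3 + \frac{51037}{2601}} = \frac{3}{\frac{43234}{2601}} = 3 \cdot \frac{2601}{43234} = \frac{7803}{43234} \approx 0.18048$)
$c = 7744$
$\frac{1}{a + \left(c + L{\left(-72 \right)}\right)} = \frac{1}{\frac{7803}{43234} + \left(7744 - 72\right)} = \frac{1}{\frac{7803}{43234} + 7672} = \frac{1}{\frac{331699051}{43234}} = \frac{43234}{331699051}$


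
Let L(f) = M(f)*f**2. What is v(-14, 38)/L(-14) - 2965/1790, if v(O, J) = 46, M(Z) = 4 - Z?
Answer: -518909/315756 ≈ -1.6434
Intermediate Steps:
L(f) = f**2*(4 - f) (L(f) = (4 - f)*f**2 = f**2*(4 - f))
v(-14, 38)/L(-14) - 2965/1790 = 46/(((-14)**2*(4 - 1*(-14)))) - 2965/1790 = 46/((196*(4 + 14))) - 2965*1/1790 = 46/((196*18)) - 593/358 = 46/3528 - 593/358 = 46*(1/3528) - 593/358 = 23/1764 - 593/358 = -518909/315756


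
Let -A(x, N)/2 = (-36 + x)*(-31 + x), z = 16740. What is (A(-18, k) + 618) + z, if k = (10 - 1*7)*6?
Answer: 12066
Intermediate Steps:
k = 18 (k = (10 - 7)*6 = 3*6 = 18)
A(x, N) = -2*(-36 + x)*(-31 + x)
(A(-18, k) + 618) + z = ((-2232 - 2*(-18)² + 134*(-18)) + 618) + 16740 = ((-2232 - 2*324 - 2412) + 618) + 16740 = ((-2232 - 648 - 2412) + 618) + 16740 = (-5292 + 618) + 16740 = -4674 + 16740 = 12066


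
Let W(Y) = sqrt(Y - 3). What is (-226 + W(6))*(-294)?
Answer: 66444 - 294*sqrt(3) ≈ 65935.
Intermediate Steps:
W(Y) = sqrt(-3 + Y)
(-226 + W(6))*(-294) = (-226 + sqrt(-3 + 6))*(-294) = (-226 + sqrt(3))*(-294) = 66444 - 294*sqrt(3)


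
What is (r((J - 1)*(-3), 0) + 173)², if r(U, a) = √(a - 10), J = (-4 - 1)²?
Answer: (173 + I*√10)² ≈ 29919.0 + 1094.1*I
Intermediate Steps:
J = 25 (J = (-5)² = 25)
r(U, a) = √(-10 + a)
(r((J - 1)*(-3), 0) + 173)² = (√(-10 + 0) + 173)² = (√(-10) + 173)² = (I*√10 + 173)² = (173 + I*√10)²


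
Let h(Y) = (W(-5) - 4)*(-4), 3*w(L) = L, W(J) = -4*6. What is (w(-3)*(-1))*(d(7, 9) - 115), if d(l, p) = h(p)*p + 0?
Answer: 893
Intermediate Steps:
W(J) = -24
w(L) = L/3
h(Y) = 112 (h(Y) = (-24 - 4)*(-4) = -28*(-4) = 112)
d(l, p) = 112*p (d(l, p) = 112*p + 0 = 112*p)
(w(-3)*(-1))*(d(7, 9) - 115) = (((⅓)*(-3))*(-1))*(112*9 - 115) = (-1*(-1))*(1008 - 115) = 1*893 = 893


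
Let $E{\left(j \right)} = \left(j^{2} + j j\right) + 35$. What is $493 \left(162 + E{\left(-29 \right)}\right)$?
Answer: $926347$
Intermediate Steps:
$E{\left(j \right)} = 35 + 2 j^{2}$ ($E{\left(j \right)} = \left(j^{2} + j^{2}\right) + 35 = 2 j^{2} + 35 = 35 + 2 j^{2}$)
$493 \left(162 + E{\left(-29 \right)}\right) = 493 \left(162 + \left(35 + 2 \left(-29\right)^{2}\right)\right) = 493 \left(162 + \left(35 + 2 \cdot 841\right)\right) = 493 \left(162 + \left(35 + 1682\right)\right) = 493 \left(162 + 1717\right) = 493 \cdot 1879 = 926347$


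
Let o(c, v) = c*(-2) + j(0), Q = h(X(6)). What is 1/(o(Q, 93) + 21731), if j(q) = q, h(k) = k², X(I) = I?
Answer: 1/21659 ≈ 4.6170e-5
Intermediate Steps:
Q = 36 (Q = 6² = 36)
o(c, v) = -2*c (o(c, v) = c*(-2) + 0 = -2*c + 0 = -2*c)
1/(o(Q, 93) + 21731) = 1/(-2*36 + 21731) = 1/(-72 + 21731) = 1/21659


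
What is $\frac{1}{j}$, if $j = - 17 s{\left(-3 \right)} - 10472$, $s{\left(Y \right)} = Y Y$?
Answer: $- \frac{1}{10625} \approx -9.4118 \cdot 10^{-5}$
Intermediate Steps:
$s{\left(Y \right)} = Y^{2}$
$j = -10625$ ($j = - 17 \left(-3\right)^{2} - 10472 = \left(-17\right) 9 - 10472 = -153 - 10472 = -10625$)
$\frac{1}{j} = \frac{1}{-10625} = - \frac{1}{10625}$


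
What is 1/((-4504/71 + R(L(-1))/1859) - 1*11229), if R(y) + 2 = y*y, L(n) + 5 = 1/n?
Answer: -131989/1490475003 ≈ -8.8555e-5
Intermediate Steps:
L(n) = -5 + 1/n
R(y) = -2 + y² (R(y) = -2 + y*y = -2 + y²)
1/((-4504/71 + R(L(-1))/1859) - 1*11229) = 1/((-4504/71 + (-2 + (-5 + 1/(-1))²)/1859) - 1*11229) = 1/((-4504*1/71 + (-2 + (-5 - 1)²)*(1/1859)) - 11229) = 1/((-4504/71 + (-2 + (-6)²)*(1/1859)) - 11229) = 1/((-4504/71 + (-2 + 36)*(1/1859)) - 11229) = 1/((-4504/71 + 34*(1/1859)) - 11229) = 1/((-4504/71 + 34/1859) - 11229) = 1/(-8370522/131989 - 11229) = 1/(-1490475003/131989) = -131989/1490475003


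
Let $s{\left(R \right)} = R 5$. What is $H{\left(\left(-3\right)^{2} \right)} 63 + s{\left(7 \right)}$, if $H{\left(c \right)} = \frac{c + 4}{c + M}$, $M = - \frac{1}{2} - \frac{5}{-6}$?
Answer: $\frac{491}{4} \approx 122.75$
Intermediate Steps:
$M = \frac{1}{3}$ ($M = \left(-1\right) \frac{1}{2} - - \frac{5}{6} = - \frac{1}{2} + \frac{5}{6} = \frac{1}{3} \approx 0.33333$)
$s{\left(R \right)} = 5 R$
$H{\left(c \right)} = \frac{4 + c}{\frac{1}{3} + c}$ ($H{\left(c \right)} = \frac{c + 4}{c + \frac{1}{3}} = \frac{4 + c}{\frac{1}{3} + c}$)
$H{\left(\left(-3\right)^{2} \right)} 63 + s{\left(7 \right)} = \frac{3 \left(4 + \left(-3\right)^{2}\right)}{1 + 3 \left(-3\right)^{2}} \cdot 63 + 5 \cdot 7 = \frac{3 \left(4 + 9\right)}{1 + 3 \cdot 9} \cdot 63 + 35 = 3 \frac{1}{1 + 27} \cdot 13 \cdot 63 + 35 = 3 \cdot \frac{1}{28} \cdot 13 \cdot 63 + 35 = \frac{39}{28} \cdot 63 + 35 = \frac{351}{4} + 35 = \frac{491}{4}$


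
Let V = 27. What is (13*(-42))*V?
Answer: -14742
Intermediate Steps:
(13*(-42))*V = (13*(-42))*27 = -546*27 = -14742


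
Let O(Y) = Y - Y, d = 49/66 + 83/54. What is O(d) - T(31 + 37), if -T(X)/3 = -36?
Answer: -108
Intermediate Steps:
T(X) = 108 (T(X) = -3*(-36) = 108)
d = 677/297 (d = 49*(1/66) + 83*(1/54) = 49/66 + 83/54 = 677/297 ≈ 2.2795)
O(Y) = 0
O(d) - T(31 + 37) = 0 - 1*108 = 0 - 108 = -108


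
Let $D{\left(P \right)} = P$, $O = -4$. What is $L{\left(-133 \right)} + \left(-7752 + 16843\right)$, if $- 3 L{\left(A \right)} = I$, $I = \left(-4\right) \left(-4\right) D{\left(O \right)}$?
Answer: $\frac{27337}{3} \approx 9112.3$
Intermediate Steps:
$I = -64$ ($I = \left(-4\right) \left(-4\right) \left(-4\right) = 16 \left(-4\right) = -64$)
$L{\left(A \right)} = \frac{64}{3}$ ($L{\left(A \right)} = \left(- \frac{1}{3}\right) \left(-64\right) = \frac{64}{3}$)
$L{\left(-133 \right)} + \left(-7752 + 16843\right) = \frac{64}{3} + \left(-7752 + 16843\right) = \frac{64}{3} + 9091 = \frac{27337}{3}$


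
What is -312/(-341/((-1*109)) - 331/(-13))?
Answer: -18421/1688 ≈ -10.913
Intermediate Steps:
-312/(-341/((-1*109)) - 331/(-13)) = -312/(-341/(-109) - 331*(-1/13)) = -312/(-341*(-1/109) + 331/13) = -312/(341/109 + 331/13) = -312/40512/1417 = -312*1417/40512 = -18421/1688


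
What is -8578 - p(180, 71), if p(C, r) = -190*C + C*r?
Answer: 12842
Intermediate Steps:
-8578 - p(180, 71) = -8578 - 180*(-190 + 71) = -8578 - 180*(-119) = -8578 - 1*(-21420) = -8578 + 21420 = 12842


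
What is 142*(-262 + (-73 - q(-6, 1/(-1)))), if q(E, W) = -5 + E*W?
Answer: -47712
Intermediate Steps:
142*(-262 + (-73 - q(-6, 1/(-1)))) = 142*(-262 + (-73 - (-5 - 6/(-1)))) = 142*(-262 + (-73 - (-5 - 6*(-1)))) = 142*(-262 + (-73 - (-5 + 6))) = 142*(-262 + (-73 - 1*1)) = 142*(-262 + (-73 - 1)) = 142*(-262 - 74) = 142*(-336) = -47712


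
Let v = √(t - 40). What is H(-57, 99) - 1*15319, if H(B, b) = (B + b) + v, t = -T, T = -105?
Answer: -15277 + √65 ≈ -15269.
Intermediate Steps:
t = 105 (t = -1*(-105) = 105)
v = √65 (v = √(105 - 40) = √65 ≈ 8.0623)
H(B, b) = B + b + √65 (H(B, b) = (B + b) + √65 = B + b + √65)
H(-57, 99) - 1*15319 = (-57 + 99 + √65) - 1*15319 = (42 + √65) - 15319 = -15277 + √65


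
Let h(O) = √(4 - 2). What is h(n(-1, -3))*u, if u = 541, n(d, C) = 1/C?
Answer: 541*√2 ≈ 765.09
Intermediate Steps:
h(O) = √2
h(n(-1, -3))*u = √2*541 = 541*√2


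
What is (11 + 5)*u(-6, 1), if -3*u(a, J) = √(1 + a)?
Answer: -16*I*√5/3 ≈ -11.926*I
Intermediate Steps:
u(a, J) = -√(1 + a)/3
(11 + 5)*u(-6, 1) = (11 + 5)*(-√(1 - 6)/3) = 16*(-I*√5/3) = -16*I*√5/3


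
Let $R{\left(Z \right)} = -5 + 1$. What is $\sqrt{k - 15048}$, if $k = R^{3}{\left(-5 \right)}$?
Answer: $2 i \sqrt{3778} \approx 122.93 i$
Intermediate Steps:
$R{\left(Z \right)} = -4$
$k = -64$ ($k = \left(-4\right)^{3} = -64$)
$\sqrt{k - 15048} = \sqrt{-64 - 15048} = \sqrt{-15112} = 2 i \sqrt{3778}$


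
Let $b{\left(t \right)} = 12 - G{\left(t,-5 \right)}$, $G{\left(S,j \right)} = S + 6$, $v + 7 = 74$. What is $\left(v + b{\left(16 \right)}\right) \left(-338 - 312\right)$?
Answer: $-37050$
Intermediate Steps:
$v = 67$ ($v = -7 + 74 = 67$)
$G{\left(S,j \right)} = 6 + S$
$b{\left(t \right)} = 6 - t$ ($b{\left(t \right)} = 12 - \left(6 + t\right) = 6 - t$)
$\left(v + b{\left(16 \right)}\right) \left(-338 - 312\right) = \left(67 + \left(6 - 16\right)\right) \left(-338 - 312\right) = \left(67 - 10\right) \left(-338 - 312\right) = 57 \left(-650\right) = -37050$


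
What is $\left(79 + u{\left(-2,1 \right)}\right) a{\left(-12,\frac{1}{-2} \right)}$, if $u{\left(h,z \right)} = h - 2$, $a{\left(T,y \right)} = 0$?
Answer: $0$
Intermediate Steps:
$u{\left(h,z \right)} = -2 + h$ ($u{\left(h,z \right)} = h - 2 = -2 + h$)
$\left(79 + u{\left(-2,1 \right)}\right) a{\left(-12,\frac{1}{-2} \right)} = \left(79 - 4\right) 0 = 75 \cdot 0 = 0$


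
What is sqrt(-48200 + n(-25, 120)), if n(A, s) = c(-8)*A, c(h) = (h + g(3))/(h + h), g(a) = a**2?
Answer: 5*I*sqrt(30847)/4 ≈ 219.54*I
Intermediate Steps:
c(h) = (9 + h)/(2*h) (c(h) = (h + 3**2)/(h + h) = (h + 9)/((2*h)) = (9 + h)*(1/(2*h)) = (9 + h)/(2*h))
n(A, s) = -A/16 (n(A, s) = ((1/2)*(9 - 8)/(-8))*A = ((1/2)*(-1/8)*1)*A = -A/16)
sqrt(-48200 + n(-25, 120)) = sqrt(-48200 - 1/16*(-25)) = sqrt(-48200 + 25/16) = sqrt(-771175/16) = 5*I*sqrt(30847)/4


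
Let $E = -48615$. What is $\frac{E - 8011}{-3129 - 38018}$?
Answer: $\frac{2462}{1789} \approx 1.3762$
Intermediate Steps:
$\frac{E - 8011}{-3129 - 38018} = \frac{-48615 - 8011}{-3129 - 38018} = - \frac{56626}{-41147} = \left(-56626\right) \left(- \frac{1}{41147}\right) = \frac{2462}{1789}$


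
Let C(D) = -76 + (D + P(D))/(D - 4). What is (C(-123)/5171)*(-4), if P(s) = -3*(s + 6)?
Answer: 39520/656717 ≈ 0.060178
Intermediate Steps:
P(s) = -18 - 3*s (P(s) = -3*(6 + s) = -18 - 3*s)
C(D) = -76 + (-18 - 2*D)/(-4 + D) (C(D) = -76 + (D + (-18 - 3*D))/(D - 4) = -76 + (-18 - 2*D)/(-4 + D))
(C(-123)/5171)*(-4) = ((26*(11 - 3*(-123))/(-4 - 123))/5171)*(-4) = ((26*(11 + 369)/(-127))*(1/5171))*(-4) = ((26*(-1/127)*380)*(1/5171))*(-4) = -9880/127*1/5171*(-4) = -9880/656717*(-4) = 39520/656717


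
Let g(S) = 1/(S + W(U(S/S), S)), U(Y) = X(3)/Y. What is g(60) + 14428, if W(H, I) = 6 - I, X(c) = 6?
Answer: 86569/6 ≈ 14428.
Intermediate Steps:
U(Y) = 6/Y
g(S) = ⅙ (g(S) = 1/(S + (6 - S)) = 1/6 = ⅙)
g(60) + 14428 = ⅙ + 14428 = 86569/6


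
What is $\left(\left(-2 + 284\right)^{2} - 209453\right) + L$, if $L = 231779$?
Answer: $101850$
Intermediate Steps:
$\left(\left(-2 + 284\right)^{2} - 209453\right) + L = \left(\left(-2 + 284\right)^{2} - 209453\right) + 231779 = \left(282^{2} - 209453\right) + 231779 = \left(79524 - 209453\right) + 231779 = -129929 + 231779 = 101850$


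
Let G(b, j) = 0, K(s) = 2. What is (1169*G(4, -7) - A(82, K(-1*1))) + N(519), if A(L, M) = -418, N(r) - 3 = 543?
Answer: 964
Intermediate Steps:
N(r) = 546 (N(r) = 3 + 543 = 546)
(1169*G(4, -7) - A(82, K(-1*1))) + N(519) = (1169*0 - 1*(-418)) + 546 = (0 + 418) + 546 = 418 + 546 = 964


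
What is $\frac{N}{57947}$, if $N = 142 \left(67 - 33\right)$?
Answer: $\frac{4828}{57947} \approx 0.083318$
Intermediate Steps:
$N = 4828$ ($N = 142 \cdot 34 = 4828$)
$\frac{N}{57947} = \frac{4828}{57947}$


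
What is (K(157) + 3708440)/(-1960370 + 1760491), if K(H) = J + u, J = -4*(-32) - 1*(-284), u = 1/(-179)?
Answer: -663884507/35778341 ≈ -18.555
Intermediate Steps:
u = -1/179 ≈ -0.0055866
J = 412 (J = 128 + 284 = 412)
K(H) = 73747/179 (K(H) = 412 - 1/179 = 73747/179)
(K(157) + 3708440)/(-1960370 + 1760491) = (73747/179 + 3708440)/(-1960370 + 1760491) = (663884507/179)/(-199879) = (663884507/179)*(-1/199879) = -663884507/35778341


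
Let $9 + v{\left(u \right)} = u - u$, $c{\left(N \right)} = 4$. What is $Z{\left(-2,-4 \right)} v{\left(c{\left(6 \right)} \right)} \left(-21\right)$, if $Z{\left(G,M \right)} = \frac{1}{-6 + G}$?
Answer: $- \frac{189}{8} \approx -23.625$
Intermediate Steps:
$v{\left(u \right)} = -9$ ($v{\left(u \right)} = -9 + \left(u - u\right) = -9 + 0 = -9$)
$Z{\left(-2,-4 \right)} v{\left(c{\left(6 \right)} \right)} \left(-21\right) = \frac{1}{-6 - 2} \left(-9\right) \left(-21\right) = \frac{1}{-8} \left(-9\right) \left(-21\right) = \left(- \frac{1}{8}\right) \left(-9\right) \left(-21\right) = \frac{9}{8} \left(-21\right) = - \frac{189}{8}$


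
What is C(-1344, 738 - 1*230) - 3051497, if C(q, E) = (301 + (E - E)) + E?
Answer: -3050688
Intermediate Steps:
C(q, E) = 301 + E (C(q, E) = (301 + 0) + E = 301 + E)
C(-1344, 738 - 1*230) - 3051497 = (301 + (738 - 1*230)) - 3051497 = (301 + (738 - 230)) - 3051497 = (301 + 508) - 3051497 = 809 - 3051497 = -3050688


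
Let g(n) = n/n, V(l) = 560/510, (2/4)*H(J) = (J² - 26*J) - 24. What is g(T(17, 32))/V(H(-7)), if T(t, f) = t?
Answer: 51/56 ≈ 0.91071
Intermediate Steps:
H(J) = -48 - 52*J + 2*J² (H(J) = 2*((J² - 26*J) - 24) = 2*(-24 + J² - 26*J) = -48 - 52*J + 2*J²)
V(l) = 56/51 (V(l) = 560*(1/510) = 56/51)
g(n) = 1
g(T(17, 32))/V(H(-7)) = 1/(56/51) = 1*(51/56) = 51/56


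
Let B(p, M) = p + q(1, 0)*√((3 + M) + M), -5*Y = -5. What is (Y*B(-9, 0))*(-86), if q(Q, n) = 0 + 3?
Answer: 774 - 258*√3 ≈ 327.13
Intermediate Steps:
Y = 1 (Y = -⅕*(-5) = 1)
q(Q, n) = 3
B(p, M) = p + 3*√(3 + 2*M) (B(p, M) = p + 3*√((3 + M) + M) = p + 3*√(3 + 2*M))
(Y*B(-9, 0))*(-86) = (1*(-9 + 3*√(3 + 2*0)))*(-86) = (1*(-9 + 3*√(3 + 0)))*(-86) = (1*(-9 + 3*√3))*(-86) = (-9 + 3*√3)*(-86) = 774 - 258*√3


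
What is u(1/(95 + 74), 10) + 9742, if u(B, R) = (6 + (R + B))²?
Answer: 285558287/28561 ≈ 9998.2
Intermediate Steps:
u(B, R) = (6 + B + R)² (u(B, R) = (6 + (B + R))² = (6 + B + R)²)
u(1/(95 + 74), 10) + 9742 = (6 + 1/(95 + 74) + 10)² + 9742 = (6 + 1/169 + 10)² + 9742 = (2705/169)² + 9742 = 7317025/28561 + 9742 = 285558287/28561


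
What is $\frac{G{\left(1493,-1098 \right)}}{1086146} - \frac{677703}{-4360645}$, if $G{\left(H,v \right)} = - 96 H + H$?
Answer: $\frac{117592319063}{4736297124170} \approx 0.024828$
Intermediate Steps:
$G{\left(H,v \right)} = - 95 H$
$\frac{G{\left(1493,-1098 \right)}}{1086146} - \frac{677703}{-4360645} = \frac{\left(-95\right) 1493}{1086146} - \frac{677703}{-4360645} = \left(-141835\right) \frac{1}{1086146} - - \frac{677703}{4360645} = - \frac{141835}{1086146} + \frac{677703}{4360645} = \frac{117592319063}{4736297124170}$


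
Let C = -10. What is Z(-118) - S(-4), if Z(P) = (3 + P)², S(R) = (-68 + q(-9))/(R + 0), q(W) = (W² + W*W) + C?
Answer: 13246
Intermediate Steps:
q(W) = -10 + 2*W² (q(W) = (W² + W*W) - 10 = (W² + W²) - 10 = 2*W² - 10 = -10 + 2*W²)
S(R) = 84/R (S(R) = (-68 + (-10 + 2*(-9)²))/(R + 0) = (-68 + (-10 + 2*81))/R = (-68 + (-10 + 162))/R = (-68 + 152)/R = 84/R)
Z(-118) - S(-4) = (3 - 118)² - 84/(-4) = (-115)² - 84*(-1)/4 = 13225 - 1*(-21) = 13225 + 21 = 13246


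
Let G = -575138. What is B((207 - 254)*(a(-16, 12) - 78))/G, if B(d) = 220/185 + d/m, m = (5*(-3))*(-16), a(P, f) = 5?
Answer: -137507/5107225440 ≈ -2.6924e-5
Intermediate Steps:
m = 240 (m = -15*(-16) = 240)
B(d) = 44/37 + d/240 (B(d) = 220/185 + d/240 = 220*(1/185) + d*(1/240) = 44/37 + d/240)
B((207 - 254)*(a(-16, 12) - 78))/G = (44/37 + ((207 - 254)*(5 - 78))/240)/(-575138) = (44/37 + (-47*(-73))/240)*(-1/575138) = (44/37 + (1/240)*3431)*(-1/575138) = (44/37 + 3431/240)*(-1/575138) = (137507/8880)*(-1/575138) = -137507/5107225440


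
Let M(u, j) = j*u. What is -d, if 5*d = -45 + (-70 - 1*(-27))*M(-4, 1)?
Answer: -127/5 ≈ -25.400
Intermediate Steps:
d = 127/5 (d = (-45 + (-70 - 1*(-27))*(1*(-4)))/5 = (-45 + (-70 + 27)*(-4))/5 = (-45 - 43*(-4))/5 = (-45 + 172)/5 = (⅕)*127 = 127/5 ≈ 25.400)
-d = -1*127/5 = -127/5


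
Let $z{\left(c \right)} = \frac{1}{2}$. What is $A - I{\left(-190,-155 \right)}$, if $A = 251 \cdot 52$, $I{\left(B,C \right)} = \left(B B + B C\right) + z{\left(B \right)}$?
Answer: $- \frac{104997}{2} \approx -52499.0$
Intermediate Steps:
$z{\left(c \right)} = \frac{1}{2}$
$I{\left(B,C \right)} = \frac{1}{2} + B^{2} + B C$ ($I{\left(B,C \right)} = \left(B B + B C\right) + \frac{1}{2} = \left(B^{2} + B C\right) + \frac{1}{2} = \frac{1}{2} + B^{2} + B C$)
$A = 13052$
$A - I{\left(-190,-155 \right)} = 13052 - \left(\frac{1}{2} + \left(-190\right)^{2} - -29450\right) = 13052 - \left(\frac{1}{2} + 36100 + 29450\right) = 13052 - \frac{131101}{2} = - \frac{104997}{2}$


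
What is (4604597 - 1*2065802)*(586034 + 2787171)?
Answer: 8563875987975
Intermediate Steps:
(4604597 - 1*2065802)*(586034 + 2787171) = (4604597 - 2065802)*3373205 = 2538795*3373205 = 8563875987975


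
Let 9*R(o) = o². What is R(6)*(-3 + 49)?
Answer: 184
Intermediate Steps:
R(o) = o²/9
R(6)*(-3 + 49) = ((⅑)*6²)*(-3 + 49) = ((⅑)*36)*46 = 4*46 = 184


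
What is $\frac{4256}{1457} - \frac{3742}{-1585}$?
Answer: $\frac{12197854}{2309345} \approx 5.282$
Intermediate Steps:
$\frac{4256}{1457} - \frac{3742}{-1585} = 4256 \cdot \frac{1}{1457} - - \frac{3742}{1585} = \frac{4256}{1457} + \frac{3742}{1585} = \frac{12197854}{2309345}$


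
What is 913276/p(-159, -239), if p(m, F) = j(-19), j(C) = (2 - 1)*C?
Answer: -913276/19 ≈ -48067.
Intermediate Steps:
j(C) = C (j(C) = 1*C = C)
p(m, F) = -19
913276/p(-159, -239) = 913276/(-19) = 913276*(-1/19) = -913276/19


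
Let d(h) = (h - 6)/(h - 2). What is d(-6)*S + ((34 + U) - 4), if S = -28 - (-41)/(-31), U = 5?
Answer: -557/62 ≈ -8.9839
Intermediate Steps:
S = -909/31 (S = -28 - (-41)*(-1)/31 = -28 - 1*41/31 = -28 - 41/31 = -909/31 ≈ -29.323)
d(h) = (-6 + h)/(-2 + h)
d(-6)*S + ((34 + U) - 4) = ((-6 - 6)/(-2 - 6))*(-909/31) + ((34 + 5) - 4) = (-12/(-8))*(-909/31) + (39 - 4) = -⅛*(-12)*(-909/31) + 35 = (3/2)*(-909/31) + 35 = -2727/62 + 35 = -557/62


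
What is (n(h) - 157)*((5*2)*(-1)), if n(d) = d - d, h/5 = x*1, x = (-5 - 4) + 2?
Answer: 1570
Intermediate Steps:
x = -7 (x = -9 + 2 = -7)
h = -35 (h = 5*(-7*1) = 5*(-7) = -35)
n(d) = 0
(n(h) - 157)*((5*2)*(-1)) = (0 - 157)*((5*2)*(-1)) = -1570*(-1) = -157*(-10) = 1570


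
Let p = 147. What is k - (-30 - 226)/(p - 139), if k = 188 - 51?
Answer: 169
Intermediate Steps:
k = 137
k - (-30 - 226)/(p - 139) = 137 - (-30 - 226)/(147 - 139) = 137 - (-256)/8 = 137 - 1*(-32) = 137 + 32 = 169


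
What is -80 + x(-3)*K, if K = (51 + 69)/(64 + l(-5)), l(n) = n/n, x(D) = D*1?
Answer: -1112/13 ≈ -85.538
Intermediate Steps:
x(D) = D
l(n) = 1
K = 24/13 (K = (51 + 69)/(64 + 1) = 120/65 = 120*(1/65) = 24/13 ≈ 1.8462)
-80 + x(-3)*K = -80 - 3*24/13 = -80 - 72/13 = -1112/13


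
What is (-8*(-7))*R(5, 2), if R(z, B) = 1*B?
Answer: 112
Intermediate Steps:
R(z, B) = B
(-8*(-7))*R(5, 2) = -8*(-7)*2 = 56*2 = 112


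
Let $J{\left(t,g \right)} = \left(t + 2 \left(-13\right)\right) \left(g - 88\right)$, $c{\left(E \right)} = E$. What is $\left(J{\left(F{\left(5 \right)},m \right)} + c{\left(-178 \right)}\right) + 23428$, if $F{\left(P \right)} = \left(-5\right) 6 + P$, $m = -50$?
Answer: $30288$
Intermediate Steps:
$F{\left(P \right)} = -30 + P$
$J{\left(t,g \right)} = \left(-88 + g\right) \left(-26 + t\right)$ ($J{\left(t,g \right)} = \left(t - 26\right) \left(-88 + g\right) = \left(-26 + t\right) \left(-88 + g\right) = \left(-88 + g\right) \left(-26 + t\right)$)
$\left(J{\left(F{\left(5 \right)},m \right)} + c{\left(-178 \right)}\right) + 23428 = \left(\left(2288 - 88 \left(-30 + 5\right) - -1300 - 50 \left(-30 + 5\right)\right) - 178\right) + 23428 = \left(\left(2288 - -2200 + 1300 - -1250\right) - 178\right) + 23428 = \left(\left(2288 + 2200 + 1300 + 1250\right) - 178\right) + 23428 = \left(7038 - 178\right) + 23428 = 6860 + 23428 = 30288$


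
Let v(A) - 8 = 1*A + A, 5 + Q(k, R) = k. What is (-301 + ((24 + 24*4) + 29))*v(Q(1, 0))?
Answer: 0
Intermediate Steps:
Q(k, R) = -5 + k
v(A) = 8 + 2*A (v(A) = 8 + (1*A + A) = 8 + (A + A) = 8 + 2*A)
(-301 + ((24 + 24*4) + 29))*v(Q(1, 0)) = (-301 + ((24 + 24*4) + 29))*(8 + 2*(-5 + 1)) = (-301 + ((24 + 96) + 29))*(8 + 2*(-4)) = (-301 + (120 + 29))*(8 - 8) = (-301 + 149)*0 = -152*0 = 0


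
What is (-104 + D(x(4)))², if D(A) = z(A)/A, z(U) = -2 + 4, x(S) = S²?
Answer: 690561/64 ≈ 10790.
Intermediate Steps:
z(U) = 2
D(A) = 2/A
(-104 + D(x(4)))² = (-104 + 2/(4²))² = (-104 + 2/16)² = (-104 + 2*(1/16))² = (-104 + ⅛)² = (-831/8)² = 690561/64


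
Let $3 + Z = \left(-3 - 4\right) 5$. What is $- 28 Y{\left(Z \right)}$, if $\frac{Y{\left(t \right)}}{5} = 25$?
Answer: $-3500$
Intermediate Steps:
$Z = -38$ ($Z = -3 + \left(-3 - 4\right) 5 = -3 - 35 = -38$)
$Y{\left(t \right)} = 125$ ($Y{\left(t \right)} = 5 \cdot 25 = 125$)
$- 28 Y{\left(Z \right)} = \left(-28\right) 125 = -3500$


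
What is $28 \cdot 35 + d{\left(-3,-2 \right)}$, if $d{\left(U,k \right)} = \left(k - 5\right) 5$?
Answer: $945$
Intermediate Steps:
$d{\left(U,k \right)} = -25 + 5 k$ ($d{\left(U,k \right)} = \left(-5 + k\right) 5 = -25 + 5 k$)
$28 \cdot 35 + d{\left(-3,-2 \right)} = 28 \cdot 35 + \left(-25 + 5 \left(-2\right)\right) = 980 - 35 = 945$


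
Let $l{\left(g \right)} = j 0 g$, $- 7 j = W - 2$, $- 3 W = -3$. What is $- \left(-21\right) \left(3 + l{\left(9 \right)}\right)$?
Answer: $63$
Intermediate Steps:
$W = 1$ ($W = \left(- \frac{1}{3}\right) \left(-3\right) = 1$)
$j = \frac{1}{7}$ ($j = - \frac{1 - 2}{7} = \left(- \frac{1}{7}\right) \left(-1\right) = \frac{1}{7} \approx 0.14286$)
$l{\left(g \right)} = 0$ ($l{\left(g \right)} = \frac{1}{7} \cdot 0 g = 0 g = 0$)
$- \left(-21\right) \left(3 + l{\left(9 \right)}\right) = - \left(-21\right) \left(3 + 0\right) = - \left(-21\right) 3 = \left(-1\right) \left(-63\right) = 63$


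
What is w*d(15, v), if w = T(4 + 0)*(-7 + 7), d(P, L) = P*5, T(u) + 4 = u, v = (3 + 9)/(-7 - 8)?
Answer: 0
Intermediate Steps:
v = -4/5 (v = 12/(-15) = 12*(-1/15) = -4/5 ≈ -0.80000)
T(u) = -4 + u
d(P, L) = 5*P
w = 0 (w = (-4 + (4 + 0))*(-7 + 7) = (-4 + 4)*0 = 0*0 = 0)
w*d(15, v) = 0*(5*15) = 0*75 = 0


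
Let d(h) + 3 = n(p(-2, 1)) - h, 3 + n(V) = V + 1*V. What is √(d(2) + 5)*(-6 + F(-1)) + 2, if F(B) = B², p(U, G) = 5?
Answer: 2 - 5*√7 ≈ -11.229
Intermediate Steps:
n(V) = -3 + 2*V (n(V) = -3 + (V + 1*V) = -3 + (V + V) = -3 + 2*V)
d(h) = 4 - h (d(h) = -3 + ((-3 + 2*5) - h) = -3 + ((-3 + 10) - h) = -3 + (7 - h) = 4 - h)
√(d(2) + 5)*(-6 + F(-1)) + 2 = √((4 - 1*2) + 5)*(-6 + (-1)²) + 2 = √((4 - 2) + 5)*(-6 + 1) + 2 = √(2 + 5)*(-5) + 2 = √7*(-5) + 2 = -5*√7 + 2 = 2 - 5*√7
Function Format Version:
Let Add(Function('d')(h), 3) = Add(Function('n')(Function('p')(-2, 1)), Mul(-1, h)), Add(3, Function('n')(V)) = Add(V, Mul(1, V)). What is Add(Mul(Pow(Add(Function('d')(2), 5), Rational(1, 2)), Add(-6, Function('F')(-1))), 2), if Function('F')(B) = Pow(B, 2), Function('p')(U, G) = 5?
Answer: Add(2, Mul(-5, Pow(7, Rational(1, 2)))) ≈ -11.229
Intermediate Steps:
Function('n')(V) = Add(-3, Mul(2, V)) (Function('n')(V) = Add(-3, Add(V, Mul(1, V))) = Add(-3, Add(V, V)) = Add(-3, Mul(2, V)))
Function('d')(h) = Add(4, Mul(-1, h)) (Function('d')(h) = Add(-3, Add(Add(-3, Mul(2, 5)), Mul(-1, h))) = Add(-3, Add(Add(-3, 10), Mul(-1, h))) = Add(-3, Add(7, Mul(-1, h))) = Add(4, Mul(-1, h)))
Add(Mul(Pow(Add(Function('d')(2), 5), Rational(1, 2)), Add(-6, Function('F')(-1))), 2) = Add(Mul(Pow(Add(Add(4, Mul(-1, 2)), 5), Rational(1, 2)), Add(-6, Pow(-1, 2))), 2) = Add(Mul(Pow(Add(Add(4, -2), 5), Rational(1, 2)), Add(-6, 1)), 2) = Add(Mul(Pow(Add(2, 5), Rational(1, 2)), -5), 2) = Add(Mul(Pow(7, Rational(1, 2)), -5), 2) = Add(Mul(-5, Pow(7, Rational(1, 2))), 2) = Add(2, Mul(-5, Pow(7, Rational(1, 2))))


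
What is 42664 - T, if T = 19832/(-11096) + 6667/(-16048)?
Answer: 16096422315/377264 ≈ 42666.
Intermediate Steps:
T = -831019/377264 (T = 19832*(-1/11096) + 6667*(-1/16048) = -2479/1387 - 113/272 = -831019/377264 ≈ -2.2028)
42664 - T = 42664 - 1*(-831019/377264) = 42664 + 831019/377264 = 16096422315/377264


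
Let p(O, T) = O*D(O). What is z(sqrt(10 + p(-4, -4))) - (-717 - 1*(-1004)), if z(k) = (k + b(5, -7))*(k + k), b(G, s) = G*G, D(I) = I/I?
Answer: -275 + 50*sqrt(6) ≈ -152.53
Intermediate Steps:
D(I) = 1
b(G, s) = G**2
p(O, T) = O (p(O, T) = O*1 = O)
z(k) = 2*k*(25 + k) (z(k) = (k + 5**2)*(k + k) = (k + 25)*(2*k) = (25 + k)*(2*k) = 2*k*(25 + k))
z(sqrt(10 + p(-4, -4))) - (-717 - 1*(-1004)) = 2*sqrt(10 - 4)*(25 + sqrt(10 - 4)) - (-717 - 1*(-1004)) = 2*sqrt(6)*(25 + sqrt(6)) - (-717 + 1004) = 2*sqrt(6)*(25 + sqrt(6)) - 1*287 = 2*sqrt(6)*(25 + sqrt(6)) - 287 = -287 + 2*sqrt(6)*(25 + sqrt(6))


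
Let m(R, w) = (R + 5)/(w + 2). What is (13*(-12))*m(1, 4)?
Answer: -156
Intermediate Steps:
m(R, w) = (5 + R)/(2 + w)
(13*(-12))*m(1, 4) = (13*(-12))*((5 + 1)/(2 + 4)) = -156*6/6 = -26*6 = -156*1 = -156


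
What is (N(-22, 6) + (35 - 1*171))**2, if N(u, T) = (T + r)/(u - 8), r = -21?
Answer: 73441/4 ≈ 18360.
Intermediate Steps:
N(u, T) = (-21 + T)/(-8 + u) (N(u, T) = (T - 21)/(u - 8) = (-21 + T)/(-8 + u))
(N(-22, 6) + (35 - 1*171))**2 = ((-21 + 6)/(-8 - 22) + (35 - 1*171))**2 = (-15/(-30) + (35 - 171))**2 = (-1/30*(-15) - 136)**2 = (1/2 - 136)**2 = (-271/2)**2 = 73441/4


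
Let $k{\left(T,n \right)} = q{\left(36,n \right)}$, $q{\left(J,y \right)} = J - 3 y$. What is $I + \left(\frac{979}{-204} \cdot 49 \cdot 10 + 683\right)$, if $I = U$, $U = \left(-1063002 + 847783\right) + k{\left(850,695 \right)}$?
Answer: $- \frac{22331525}{102} \approx -2.1894 \cdot 10^{5}$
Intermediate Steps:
$k{\left(T,n \right)} = 36 - 3 n$
$U = -217268$ ($U = \left(-1063002 + 847783\right) + \left(36 - 2085\right) = -215219 + \left(36 - 2085\right) = -215219 - 2049 = -217268$)
$I = -217268$
$I + \left(\frac{979}{-204} \cdot 49 \cdot 10 + 683\right) = -217268 + \left(\frac{979}{-204} \cdot 49 \cdot 10 + 683\right) = -217268 + \left(979 \left(- \frac{1}{204}\right) 490 + 683\right) = -217268 + \left(\left(- \frac{979}{204}\right) 490 + 683\right) = -217268 + \left(- \frac{239855}{102} + 683\right) = -217268 - \frac{170189}{102} = - \frac{22331525}{102}$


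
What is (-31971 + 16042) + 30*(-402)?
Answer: -27989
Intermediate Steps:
(-31971 + 16042) + 30*(-402) = -15929 - 12060 = -27989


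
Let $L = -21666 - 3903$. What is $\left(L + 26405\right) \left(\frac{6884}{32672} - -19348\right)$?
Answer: $\frac{33029562665}{2042} \approx 1.6175 \cdot 10^{7}$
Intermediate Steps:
$L = -25569$ ($L = -21666 - 3903 = -25569$)
$\left(L + 26405\right) \left(\frac{6884}{32672} - -19348\right) = \left(-25569 + 26405\right) \left(\frac{6884}{32672} - -19348\right) = 836 \left(6884 \cdot \frac{1}{32672} + 19348\right) = 836 \left(\frac{1721}{8168} + 19348\right) = 836 \cdot \frac{158036185}{8168} = \frac{33029562665}{2042}$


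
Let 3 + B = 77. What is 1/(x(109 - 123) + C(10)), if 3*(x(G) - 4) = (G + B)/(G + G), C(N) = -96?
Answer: -7/649 ≈ -0.010786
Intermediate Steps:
B = 74 (B = -3 + 77 = 74)
x(G) = 4 + (74 + G)/(6*G) (x(G) = 4 + ((G + 74)/(G + G))/3 = 4 + ((74 + G)/((2*G)))/3 = 4 + ((74 + G)*(1/(2*G)))/3 = 4 + ((74 + G)/(2*G))/3 = 4 + (74 + G)/(6*G))
1/(x(109 - 123) + C(10)) = 1/((74 + 25*(109 - 123))/(6*(109 - 123)) - 96) = 1/((⅙)*(74 + 25*(-14))/(-14) - 96) = 1/((⅙)*(-1/14)*(74 - 350) - 96) = 1/((⅙)*(-1/14)*(-276) - 96) = 1/(23/7 - 96) = 1/(-649/7) = -7/649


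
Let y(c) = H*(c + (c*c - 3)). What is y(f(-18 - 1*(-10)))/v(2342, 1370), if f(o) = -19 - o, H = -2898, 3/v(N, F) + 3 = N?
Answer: -241763718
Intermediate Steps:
v(N, F) = 3/(-3 + N)
y(c) = 8694 - 2898*c - 2898*c**2 (y(c) = -2898*(c + (c*c - 3)) = -2898*(c + (c**2 - 3)) = -2898*(c + (-3 + c**2)) = -2898*(-3 + c + c**2) = 8694 - 2898*c - 2898*c**2)
y(f(-18 - 1*(-10)))/v(2342, 1370) = (8694 - 2898*(-19 - (-18 - 1*(-10))) - 2898*(-19 - (-18 - 1*(-10)))**2)/((3/(-3 + 2342))) = (8694 - 2898*(-19 - (-18 + 10)) - 2898*(-19 - (-18 + 10))**2)/((3/2339)) = (8694 - 2898*(-19 - 1*(-8)) - 2898*(-19 - 1*(-8))**2)/((3*(1/2339))) = (8694 - 2898*(-19 + 8) - 2898*(-19 + 8)**2)/(3/2339) = (8694 - 2898*(-11) - 2898*(-11)**2)*(2339/3) = (8694 + 31878 - 2898*121)*(2339/3) = (8694 + 31878 - 350658)*(2339/3) = -310086*2339/3 = -241763718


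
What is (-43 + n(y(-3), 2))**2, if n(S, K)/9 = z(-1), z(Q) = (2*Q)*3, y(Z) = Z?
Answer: 9409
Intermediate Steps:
z(Q) = 6*Q
n(S, K) = -54 (n(S, K) = 9*(6*(-1)) = 9*(-6) = -54)
(-43 + n(y(-3), 2))**2 = (-43 - 54)**2 = (-97)**2 = 9409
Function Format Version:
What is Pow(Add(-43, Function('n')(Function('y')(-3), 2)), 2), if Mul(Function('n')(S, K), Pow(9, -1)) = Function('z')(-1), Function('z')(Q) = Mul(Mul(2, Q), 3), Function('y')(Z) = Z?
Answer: 9409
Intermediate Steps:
Function('z')(Q) = Mul(6, Q)
Function('n')(S, K) = -54 (Function('n')(S, K) = Mul(9, Mul(6, -1)) = Mul(9, -6) = -54)
Pow(Add(-43, Function('n')(Function('y')(-3), 2)), 2) = Pow(Add(-43, -54), 2) = Pow(-97, 2) = 9409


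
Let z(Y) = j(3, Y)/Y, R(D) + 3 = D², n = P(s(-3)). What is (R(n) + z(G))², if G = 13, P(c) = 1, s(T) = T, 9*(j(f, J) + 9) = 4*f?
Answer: 10201/1521 ≈ 6.7068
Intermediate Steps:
j(f, J) = -9 + 4*f/9 (j(f, J) = -9 + (4*f)/9 = -9 + 4*f/9)
n = 1
R(D) = -3 + D²
z(Y) = -23/(3*Y) (z(Y) = (-9 + (4/9)*3)/Y = (-9 + 4/3)/Y = -23/(3*Y))
(R(n) + z(G))² = ((-3 + 1²) - 23/3/13)² = ((-3 + 1) - 23/3*1/13)² = (-2 - 23/39)² = (-101/39)² = 10201/1521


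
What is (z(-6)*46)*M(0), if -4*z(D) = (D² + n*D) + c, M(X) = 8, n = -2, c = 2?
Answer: -4600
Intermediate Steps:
z(D) = -½ + D/2 - D²/4 (z(D) = -((D² - 2*D) + 2)/4 = -(2 + D² - 2*D)/4 = -½ + D/2 - D²/4)
(z(-6)*46)*M(0) = ((-½ + (½)*(-6) - ¼*(-6)²)*46)*8 = ((-½ - 3 - ¼*36)*46)*8 = ((-½ - 3 - 9)*46)*8 = -25/2*46*8 = -575*8 = -4600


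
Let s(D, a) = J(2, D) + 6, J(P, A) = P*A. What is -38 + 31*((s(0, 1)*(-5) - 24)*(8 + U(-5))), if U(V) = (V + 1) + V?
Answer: 1636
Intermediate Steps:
J(P, A) = A*P
U(V) = 1 + 2*V (U(V) = (1 + V) + V = 1 + 2*V)
s(D, a) = 6 + 2*D (s(D, a) = D*2 + 6 = 2*D + 6 = 6 + 2*D)
-38 + 31*((s(0, 1)*(-5) - 24)*(8 + U(-5))) = -38 + 31*(((6 + 2*0)*(-5) - 24)*(8 + (1 + 2*(-5)))) = -38 + 31*(((6 + 0)*(-5) - 24)*(8 + (1 - 10))) = -38 + 31*((6*(-5) - 24)*(8 - 9)) = -38 + 31*((-30 - 24)*(-1)) = -38 + 31*(-54*(-1)) = -38 + 31*54 = -38 + 1674 = 1636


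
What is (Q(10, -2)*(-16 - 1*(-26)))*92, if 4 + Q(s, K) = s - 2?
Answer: 3680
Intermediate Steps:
Q(s, K) = -6 + s (Q(s, K) = -4 + (s - 2) = -4 + (-2 + s) = -6 + s)
(Q(10, -2)*(-16 - 1*(-26)))*92 = ((-6 + 10)*(-16 - 1*(-26)))*92 = (4*(-16 + 26))*92 = (4*10)*92 = 40*92 = 3680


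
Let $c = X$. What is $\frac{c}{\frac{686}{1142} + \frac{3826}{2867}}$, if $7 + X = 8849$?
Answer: $\frac{14474857994}{3168027} \approx 4569.0$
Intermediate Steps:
$X = 8842$ ($X = -7 + 8849 = 8842$)
$c = 8842$
$\frac{c}{\frac{686}{1142} + \frac{3826}{2867}} = \frac{8842}{\frac{686}{1142} + \frac{3826}{2867}} = \frac{8842}{686 \cdot \frac{1}{1142} + 3826 \cdot \frac{1}{2867}} = \frac{8842}{\frac{343}{571} + \frac{3826}{2867}} = \frac{8842}{\frac{3168027}{1637057}} = 8842 \cdot \frac{1637057}{3168027} = \frac{14474857994}{3168027}$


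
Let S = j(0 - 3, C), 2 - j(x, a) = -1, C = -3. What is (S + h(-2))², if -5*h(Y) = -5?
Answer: 16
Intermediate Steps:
j(x, a) = 3 (j(x, a) = 2 - 1*(-1) = 2 + 1 = 3)
h(Y) = 1 (h(Y) = -⅕*(-5) = 1)
S = 3
(S + h(-2))² = (3 + 1)² = 4² = 16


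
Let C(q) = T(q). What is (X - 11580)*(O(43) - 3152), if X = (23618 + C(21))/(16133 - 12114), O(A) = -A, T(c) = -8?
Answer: 148619929950/4019 ≈ 3.6979e+7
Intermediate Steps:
C(q) = -8
X = 23610/4019 (X = (23618 - 8)/(16133 - 12114) = 23610/4019 ≈ 5.8746)
(X - 11580)*(O(43) - 3152) = (23610/4019 - 11580)*(-1*43 - 3152) = -46516410*(-43 - 3152)/4019 = -46516410/4019*(-3195) = 148619929950/4019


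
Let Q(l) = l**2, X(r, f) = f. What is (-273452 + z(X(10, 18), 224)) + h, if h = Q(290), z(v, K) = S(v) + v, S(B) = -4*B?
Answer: -189406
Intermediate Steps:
z(v, K) = -3*v (z(v, K) = -4*v + v = -3*v)
h = 84100 (h = 290**2 = 84100)
(-273452 + z(X(10, 18), 224)) + h = (-273452 - 3*18) + 84100 = (-273452 - 54) + 84100 = -273506 + 84100 = -189406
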